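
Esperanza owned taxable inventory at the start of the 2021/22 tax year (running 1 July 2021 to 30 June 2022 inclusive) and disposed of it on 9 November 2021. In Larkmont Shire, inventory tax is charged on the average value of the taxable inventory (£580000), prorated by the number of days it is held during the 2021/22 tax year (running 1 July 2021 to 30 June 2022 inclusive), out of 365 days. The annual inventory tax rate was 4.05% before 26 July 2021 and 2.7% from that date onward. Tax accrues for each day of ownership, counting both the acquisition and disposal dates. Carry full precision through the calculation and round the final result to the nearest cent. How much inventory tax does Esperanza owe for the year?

£6199.64

1 July – 25 July 2021: 25 days at 4.05% → £580000 × 4.05% × 25/365 = £1608.9041
26 July – 9 November 2021: 107 days at 2.7% → £580000 × 2.7% × 107/365 = £4590.7397
Total = £6199.6438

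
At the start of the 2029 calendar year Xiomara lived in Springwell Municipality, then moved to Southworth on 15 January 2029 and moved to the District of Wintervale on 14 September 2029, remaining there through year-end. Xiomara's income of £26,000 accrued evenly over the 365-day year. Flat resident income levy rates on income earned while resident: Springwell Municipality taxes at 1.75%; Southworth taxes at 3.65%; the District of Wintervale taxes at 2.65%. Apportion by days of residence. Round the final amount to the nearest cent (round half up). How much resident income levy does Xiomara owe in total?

£852.41

Springwell Municipality, 1 January – 14 January 2029: 14 days → £26,000 × 1.75% × 14/365 = £17.4521
Southworth, 15 January – 13 September 2029: 242 days → £26,000 × 3.65% × 242/365 = £629.2000
The District of Wintervale, 14 September – 31 December 2029: 109 days → £26,000 × 2.65% × 109/365 = £205.7562
Total = £852.4082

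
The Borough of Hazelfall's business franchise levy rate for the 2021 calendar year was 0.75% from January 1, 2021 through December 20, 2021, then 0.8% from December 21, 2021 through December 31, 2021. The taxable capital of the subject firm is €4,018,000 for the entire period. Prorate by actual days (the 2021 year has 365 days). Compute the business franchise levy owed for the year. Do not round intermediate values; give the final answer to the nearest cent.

January 1 – December 20, 2021: 354 days at 0.75% → €4,018,000 × 0.75% × 354/365 = €29,226.8219
December 21 – December 31, 2021: 11 days at 0.8% → €4,018,000 × 0.8% × 11/365 = €968.7233
Total = €30,195.5452

€30,195.55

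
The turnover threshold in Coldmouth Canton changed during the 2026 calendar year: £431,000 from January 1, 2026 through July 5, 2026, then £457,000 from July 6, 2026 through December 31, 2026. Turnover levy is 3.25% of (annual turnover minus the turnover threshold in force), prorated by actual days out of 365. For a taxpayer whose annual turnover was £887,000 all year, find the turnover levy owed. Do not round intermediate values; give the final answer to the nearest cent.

January 1 – July 5, 2026: 186 days, exemption £431,000 → (£887,000 − £431,000) × 3.25% × 186/365 = £7,552.1096
July 6 – December 31, 2026: 179 days, exemption £457,000 → (£887,000 − £457,000) × 3.25% × 179/365 = £6,853.4932
Total = £14,405.6027

£14,405.60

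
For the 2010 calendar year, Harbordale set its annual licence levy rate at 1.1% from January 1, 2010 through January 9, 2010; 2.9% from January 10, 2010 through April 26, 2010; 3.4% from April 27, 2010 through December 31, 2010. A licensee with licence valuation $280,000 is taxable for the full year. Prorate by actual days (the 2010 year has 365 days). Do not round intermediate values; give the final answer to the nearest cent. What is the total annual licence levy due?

$8,950.79

January 1 – January 9, 2010: 9 days at 1.1% → $280,000 × 1.1% × 9/365 = $75.9452
January 10 – April 26, 2010: 107 days at 2.9% → $280,000 × 2.9% × 107/365 = $2,380.3836
April 27 – December 31, 2010: 249 days at 3.4% → $280,000 × 3.4% × 249/365 = $6,494.4658
Total = $8,950.7945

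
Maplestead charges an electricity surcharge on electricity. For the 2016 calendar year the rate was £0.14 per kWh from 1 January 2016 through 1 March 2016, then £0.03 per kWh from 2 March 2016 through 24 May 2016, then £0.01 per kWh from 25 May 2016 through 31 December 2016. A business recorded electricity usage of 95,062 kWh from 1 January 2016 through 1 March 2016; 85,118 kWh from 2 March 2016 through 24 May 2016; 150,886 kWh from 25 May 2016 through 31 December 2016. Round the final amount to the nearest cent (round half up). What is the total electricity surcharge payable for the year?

1 January – 1 March 2016: 95,062 kWh at £0.14/kWh → £13,308.68
2 March – 24 May 2016: 85,118 kWh at £0.03/kWh → £2,553.54
25 May – 31 December 2016: 150,886 kWh at £0.01/kWh → £1,508.86

£17,371.08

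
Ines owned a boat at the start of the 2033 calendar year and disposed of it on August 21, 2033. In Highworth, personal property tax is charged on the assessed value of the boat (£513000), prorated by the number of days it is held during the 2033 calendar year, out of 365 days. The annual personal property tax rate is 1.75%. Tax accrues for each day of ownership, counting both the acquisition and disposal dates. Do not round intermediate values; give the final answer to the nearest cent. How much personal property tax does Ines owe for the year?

Days held (January 1 – August 21, 2033): 233 out of 365
Tax = £513000 × 1.75% × 233/365 = £5730.8425

£5730.84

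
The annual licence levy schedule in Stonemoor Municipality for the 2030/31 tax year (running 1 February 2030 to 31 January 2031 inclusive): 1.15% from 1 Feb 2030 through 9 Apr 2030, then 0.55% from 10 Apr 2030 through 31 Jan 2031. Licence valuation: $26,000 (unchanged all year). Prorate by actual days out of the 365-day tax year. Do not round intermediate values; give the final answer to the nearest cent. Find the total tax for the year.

$172.06

1 Feb – 9 Apr 2030: 68 days at 1.15% → $26,000 × 1.15% × 68/365 = $55.7041
10 Apr 2030 – 31 Jan 2031: 297 days at 0.55% → $26,000 × 0.55% × 297/365 = $116.3589
Total = $172.0630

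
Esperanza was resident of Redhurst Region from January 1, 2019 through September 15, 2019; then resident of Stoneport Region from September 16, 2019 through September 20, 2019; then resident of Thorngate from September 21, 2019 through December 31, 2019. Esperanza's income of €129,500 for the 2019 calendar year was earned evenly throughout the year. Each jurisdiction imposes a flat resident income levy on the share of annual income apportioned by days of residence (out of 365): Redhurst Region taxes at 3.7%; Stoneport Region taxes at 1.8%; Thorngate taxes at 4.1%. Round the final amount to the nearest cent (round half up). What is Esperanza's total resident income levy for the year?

€4,902.55

Redhurst Region, January 1 – September 15, 2019: 258 days → €129,500 × 3.7% × 258/365 = €3,386.8685
Stoneport Region, September 16 – September 20, 2019: 5 days → €129,500 × 1.8% × 5/365 = €31.9315
Thorngate, September 21 – December 31, 2019: 102 days → €129,500 × 4.1% × 102/365 = €1,483.7507
Total = €4,902.5507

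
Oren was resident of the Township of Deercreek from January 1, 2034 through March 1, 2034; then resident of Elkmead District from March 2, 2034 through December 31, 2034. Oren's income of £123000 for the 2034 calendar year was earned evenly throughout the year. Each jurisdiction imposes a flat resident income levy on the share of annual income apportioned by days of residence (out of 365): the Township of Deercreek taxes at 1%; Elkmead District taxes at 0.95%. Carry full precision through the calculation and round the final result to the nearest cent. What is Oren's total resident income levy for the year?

£1178.61

The Township of Deercreek, January 1 – March 1, 2034: 60 days → £123000 × 1% × 60/365 = £202.1918
Elkmead District, March 2 – December 31, 2034: 305 days → £123000 × 0.95% × 305/365 = £976.4178
Total = £1178.6096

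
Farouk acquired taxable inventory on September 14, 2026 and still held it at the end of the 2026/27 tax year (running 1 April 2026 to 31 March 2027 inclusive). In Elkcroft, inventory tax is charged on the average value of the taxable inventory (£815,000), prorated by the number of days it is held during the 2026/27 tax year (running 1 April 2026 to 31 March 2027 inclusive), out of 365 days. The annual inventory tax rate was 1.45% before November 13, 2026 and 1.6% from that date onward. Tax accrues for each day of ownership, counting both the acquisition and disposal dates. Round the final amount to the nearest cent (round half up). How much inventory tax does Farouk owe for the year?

£6,908.52

September 14 – November 12, 2026: 60 days at 1.45% → £815,000 × 1.45% × 60/365 = £1,942.6027
November 13, 2026 – March 31, 2027: 139 days at 1.6% → £815,000 × 1.6% × 139/365 = £4,965.9178
Total = £6,908.5205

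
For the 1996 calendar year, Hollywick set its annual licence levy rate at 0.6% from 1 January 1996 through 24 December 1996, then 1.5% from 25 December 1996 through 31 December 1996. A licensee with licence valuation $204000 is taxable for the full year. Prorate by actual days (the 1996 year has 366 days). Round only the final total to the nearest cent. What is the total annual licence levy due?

1 January – 24 December 1996: 359 days at 0.6% → $204000 × 0.6% × 359/366 = $1200.5902
25 December – 31 December 1996: 7 days at 1.5% → $204000 × 1.5% × 7/366 = $58.5246
Total = $1259.1148

$1259.11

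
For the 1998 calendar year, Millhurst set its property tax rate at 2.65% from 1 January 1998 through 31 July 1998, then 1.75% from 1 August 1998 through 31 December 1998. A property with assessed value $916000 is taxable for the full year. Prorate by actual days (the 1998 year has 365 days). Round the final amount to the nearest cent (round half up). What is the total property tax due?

1 January – 31 July 1998: 212 days at 2.65% → $916000 × 2.65% × 212/365 = $14098.8712
1 August – 31 December 1998: 153 days at 1.75% → $916000 × 1.75% × 153/365 = $6719.4247
Total = $20818.2959

$20818.30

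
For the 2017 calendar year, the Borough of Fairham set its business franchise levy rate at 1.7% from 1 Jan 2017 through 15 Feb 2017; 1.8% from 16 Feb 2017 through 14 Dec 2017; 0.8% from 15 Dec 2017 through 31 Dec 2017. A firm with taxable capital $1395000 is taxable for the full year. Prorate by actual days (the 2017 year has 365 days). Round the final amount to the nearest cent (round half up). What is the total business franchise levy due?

1 Jan – 15 Feb 2017: 46 days at 1.7% → $1395000 × 1.7% × 46/365 = $2988.7397
16 Feb – 14 Dec 2017: 302 days at 1.8% → $1395000 × 1.8% × 302/365 = $20775.9452
15 Dec – 31 Dec 2017: 17 days at 0.8% → $1395000 × 0.8% × 17/365 = $519.7808
Total = $24284.4658

$24284.47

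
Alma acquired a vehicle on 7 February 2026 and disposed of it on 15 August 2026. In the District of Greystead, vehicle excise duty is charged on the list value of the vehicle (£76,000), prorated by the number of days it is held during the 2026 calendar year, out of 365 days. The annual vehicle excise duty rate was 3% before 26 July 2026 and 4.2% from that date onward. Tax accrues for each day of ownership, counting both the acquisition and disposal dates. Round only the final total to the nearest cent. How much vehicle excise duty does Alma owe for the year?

7 February – 25 July 2026: 169 days at 3% → £76,000 × 3% × 169/365 = £1,055.6712
26 July – 15 August 2026: 21 days at 4.2% → £76,000 × 4.2% × 21/365 = £183.6493
Total = £1,239.3205

£1,239.32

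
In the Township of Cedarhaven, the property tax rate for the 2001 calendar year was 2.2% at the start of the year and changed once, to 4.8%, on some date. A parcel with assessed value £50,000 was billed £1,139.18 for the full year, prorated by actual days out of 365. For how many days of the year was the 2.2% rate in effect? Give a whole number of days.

354 days

Let d = days at the first rate; then 365 − d days at the second rate.
£50,000 × [2.2%·d + 4.8%·(365−d)] / 365 = £1,139.18
Solving gives d = 354, so the new rate took effect on December 21, 2001.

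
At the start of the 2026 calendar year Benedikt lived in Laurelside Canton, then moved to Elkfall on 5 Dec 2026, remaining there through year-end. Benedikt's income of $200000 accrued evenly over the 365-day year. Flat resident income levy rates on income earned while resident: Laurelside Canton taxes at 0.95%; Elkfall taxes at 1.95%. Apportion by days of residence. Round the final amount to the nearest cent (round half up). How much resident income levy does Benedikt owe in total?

$2047.95

Laurelside Canton, 1 Jan – 4 Dec 2026: 338 days → $200000 × 0.95% × 338/365 = $1759.4521
Elkfall, 5 Dec – 31 Dec 2026: 27 days → $200000 × 1.95% × 27/365 = $288.4932
Total = $2047.9452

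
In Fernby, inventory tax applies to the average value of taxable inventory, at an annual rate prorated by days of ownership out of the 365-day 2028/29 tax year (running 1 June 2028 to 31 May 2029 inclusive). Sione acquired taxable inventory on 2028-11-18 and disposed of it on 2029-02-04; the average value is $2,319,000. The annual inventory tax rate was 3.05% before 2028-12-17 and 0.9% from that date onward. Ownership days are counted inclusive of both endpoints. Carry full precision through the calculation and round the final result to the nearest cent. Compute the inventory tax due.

2028-11-18 to 2028-12-16: 29 days at 3.05% → $2,319,000 × 3.05% × 29/365 = $5,619.6041
2028-12-17 to 2029-02-04: 50 days at 0.9% → $2,319,000 × 0.9% × 50/365 = $2,859.0411
Total = $8,478.6452

$8,478.65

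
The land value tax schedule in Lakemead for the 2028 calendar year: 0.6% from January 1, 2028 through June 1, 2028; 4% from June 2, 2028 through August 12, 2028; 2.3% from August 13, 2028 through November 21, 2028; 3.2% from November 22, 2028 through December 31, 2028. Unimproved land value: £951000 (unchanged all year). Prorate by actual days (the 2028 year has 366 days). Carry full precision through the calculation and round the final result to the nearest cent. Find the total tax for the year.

£19230.47

January 1 – June 1, 2028: 153 days at 0.6% → £951000 × 0.6% × 153/366 = £2385.2951
June 2 – August 12, 2028: 72 days at 4% → £951000 × 4% × 72/366 = £7483.2787
August 13 – November 21, 2028: 101 days at 2.3% → £951000 × 2.3% × 101/366 = £6035.9918
November 22 – December 31, 2028: 40 days at 3.2% → £951000 × 3.2% × 40/366 = £3325.9016
Total = £19230.4672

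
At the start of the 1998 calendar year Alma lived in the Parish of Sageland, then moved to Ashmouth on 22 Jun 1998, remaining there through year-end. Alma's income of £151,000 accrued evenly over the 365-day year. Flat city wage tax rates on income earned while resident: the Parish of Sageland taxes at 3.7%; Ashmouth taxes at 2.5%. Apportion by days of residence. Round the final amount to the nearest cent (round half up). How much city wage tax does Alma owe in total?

The Parish of Sageland, 1 Jan – 21 Jun 1998: 172 days → £151,000 × 3.7% × 172/365 = £2,632.7781
Ashmouth, 22 Jun – 31 Dec 1998: 193 days → £151,000 × 2.5% × 193/365 = £1,996.0959
Total = £4,628.8740

£4,628.87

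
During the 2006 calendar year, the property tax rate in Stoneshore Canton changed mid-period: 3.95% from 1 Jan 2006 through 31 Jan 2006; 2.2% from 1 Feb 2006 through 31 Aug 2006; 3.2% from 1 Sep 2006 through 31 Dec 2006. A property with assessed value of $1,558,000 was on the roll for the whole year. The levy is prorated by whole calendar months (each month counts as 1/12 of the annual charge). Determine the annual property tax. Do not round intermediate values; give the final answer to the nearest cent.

$41,741.42

1 Jan – 31 Jan 2006: 1 month at 3.95% → $1,558,000 × 3.95% × 1/12 = $5,128.4167
1 Feb – 31 Aug 2006: 7 months at 2.2% → $1,558,000 × 2.2% × 7/12 = $19,994.3333
1 Sep – 31 Dec 2006: 4 months at 3.2% → $1,558,000 × 3.2% × 4/12 = $16,618.6667
Total = $41,741.4167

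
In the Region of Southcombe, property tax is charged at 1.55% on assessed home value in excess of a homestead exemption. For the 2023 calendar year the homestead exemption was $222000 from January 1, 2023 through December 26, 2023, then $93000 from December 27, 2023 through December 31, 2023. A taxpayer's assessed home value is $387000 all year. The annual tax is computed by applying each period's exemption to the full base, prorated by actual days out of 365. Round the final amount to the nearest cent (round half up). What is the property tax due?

January 1 – December 26, 2023: 360 days, exemption $222000 → ($387000 − $222000) × 1.55% × 360/365 = $2522.4658
December 27 – December 31, 2023: 5 days, exemption $93000 → ($387000 − $93000) × 1.55% × 5/365 = $62.4247
Total = $2584.8904

$2584.89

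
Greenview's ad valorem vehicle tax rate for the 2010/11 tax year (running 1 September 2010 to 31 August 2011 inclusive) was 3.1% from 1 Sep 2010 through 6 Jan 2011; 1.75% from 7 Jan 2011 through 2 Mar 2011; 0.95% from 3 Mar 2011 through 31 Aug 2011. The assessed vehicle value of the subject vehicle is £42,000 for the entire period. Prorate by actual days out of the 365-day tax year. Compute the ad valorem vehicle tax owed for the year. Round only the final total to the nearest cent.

1 Sep 2010 – 6 Jan 2011: 128 days at 3.1% → £42,000 × 3.1% × 128/365 = £456.5918
7 Jan – 2 Mar 2011: 55 days at 1.75% → £42,000 × 1.75% × 55/365 = £110.7534
3 Mar – 31 Aug 2011: 182 days at 0.95% → £42,000 × 0.95% × 182/365 = £198.9534
Total = £766.2986

£766.30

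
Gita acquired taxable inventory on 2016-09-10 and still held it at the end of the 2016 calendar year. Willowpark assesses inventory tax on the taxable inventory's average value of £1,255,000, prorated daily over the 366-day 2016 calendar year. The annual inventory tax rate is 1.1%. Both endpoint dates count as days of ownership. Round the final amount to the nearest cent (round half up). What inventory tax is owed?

£4,262.20

Days held (2016-09-10 to 2016-12-31): 113 out of 366
Tax = £1,255,000 × 1.1% × 113/366 = £4,262.1995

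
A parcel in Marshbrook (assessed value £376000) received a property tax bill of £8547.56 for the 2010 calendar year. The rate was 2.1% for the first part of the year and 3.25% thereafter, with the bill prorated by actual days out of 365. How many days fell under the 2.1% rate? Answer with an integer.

310 days

Let d = days at the first rate; then 365 − d days at the second rate.
£376000 × [2.1%·d + 3.25%·(365−d)] / 365 = £8547.56
Solving gives d = 310, so the new rate took effect on 7 Nov 2010.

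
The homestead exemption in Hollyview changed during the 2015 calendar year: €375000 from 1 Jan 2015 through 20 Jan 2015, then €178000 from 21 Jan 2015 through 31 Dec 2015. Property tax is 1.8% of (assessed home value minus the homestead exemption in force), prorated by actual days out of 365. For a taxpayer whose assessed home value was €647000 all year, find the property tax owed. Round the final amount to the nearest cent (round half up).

€8247.70

1 Jan – 20 Jan 2015: 20 days, exemption €375000 → (€647000 − €375000) × 1.8% × 20/365 = €268.2740
21 Jan – 31 Dec 2015: 345 days, exemption €178000 → (€647000 − €178000) × 1.8% × 345/365 = €7979.4247
Total = €8247.6986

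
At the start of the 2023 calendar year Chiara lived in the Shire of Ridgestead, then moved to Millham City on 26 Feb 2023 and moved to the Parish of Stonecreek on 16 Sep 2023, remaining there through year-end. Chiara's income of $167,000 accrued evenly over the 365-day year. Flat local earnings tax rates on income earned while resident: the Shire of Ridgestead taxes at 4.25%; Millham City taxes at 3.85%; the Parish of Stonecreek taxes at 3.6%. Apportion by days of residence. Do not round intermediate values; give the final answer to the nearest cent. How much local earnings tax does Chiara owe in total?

The Shire of Ridgestead, 1 Jan – 25 Feb 2023: 56 days → $167,000 × 4.25% × 56/365 = $1,088.9315
Millham City, 26 Feb – 15 Sep 2023: 202 days → $167,000 × 3.85% × 202/365 = $3,558.2438
The Parish of Stonecreek, 16 Sep – 31 Dec 2023: 107 days → $167,000 × 3.6% × 107/365 = $1,762.4219
Total = $6,409.5973

$6,409.60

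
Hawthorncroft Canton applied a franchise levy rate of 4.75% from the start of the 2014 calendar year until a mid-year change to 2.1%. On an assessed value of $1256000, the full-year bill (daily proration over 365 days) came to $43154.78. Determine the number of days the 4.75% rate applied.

Let d = days at the first rate; then 365 − d days at the second rate.
$1256000 × [4.75%·d + 2.1%·(365−d)] / 365 = $43154.78
Solving gives d = 184, so the new rate took effect on 4 July 2014.

184 days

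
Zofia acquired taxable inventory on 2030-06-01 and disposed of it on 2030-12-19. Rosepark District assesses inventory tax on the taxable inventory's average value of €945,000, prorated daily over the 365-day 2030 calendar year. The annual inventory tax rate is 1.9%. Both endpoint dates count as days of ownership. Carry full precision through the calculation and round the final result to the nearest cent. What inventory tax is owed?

Days held (2030-06-01 to 2030-12-19): 202 out of 365
Tax = €945,000 × 1.9% × 202/365 = €9,936.7397

€9,936.74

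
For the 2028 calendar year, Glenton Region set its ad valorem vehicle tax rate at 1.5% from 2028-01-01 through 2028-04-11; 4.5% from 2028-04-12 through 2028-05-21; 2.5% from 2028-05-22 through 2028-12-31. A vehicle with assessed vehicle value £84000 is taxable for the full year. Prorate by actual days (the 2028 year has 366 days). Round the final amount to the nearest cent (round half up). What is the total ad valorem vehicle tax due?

2028-01-01 to 2028-04-11: 102 days at 1.5% → £84000 × 1.5% × 102/366 = £351.1475
2028-04-12 to 2028-05-21: 40 days at 4.5% → £84000 × 4.5% × 40/366 = £413.1148
2028-05-22 to 2028-12-31: 224 days at 2.5% → £84000 × 2.5% × 224/366 = £1285.2459
Total = £2049.5082

£2049.51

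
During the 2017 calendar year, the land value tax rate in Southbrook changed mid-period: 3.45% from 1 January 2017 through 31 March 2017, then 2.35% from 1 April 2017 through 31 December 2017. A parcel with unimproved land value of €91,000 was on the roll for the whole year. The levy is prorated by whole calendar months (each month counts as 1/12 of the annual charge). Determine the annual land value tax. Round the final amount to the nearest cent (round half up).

€2,388.75

1 January – 31 March 2017: 3 months at 3.45% → €91,000 × 3.45% × 3/12 = €784.8750
1 April – 31 December 2017: 9 months at 2.35% → €91,000 × 2.35% × 9/12 = €1,603.8750
Total = €2,388.7500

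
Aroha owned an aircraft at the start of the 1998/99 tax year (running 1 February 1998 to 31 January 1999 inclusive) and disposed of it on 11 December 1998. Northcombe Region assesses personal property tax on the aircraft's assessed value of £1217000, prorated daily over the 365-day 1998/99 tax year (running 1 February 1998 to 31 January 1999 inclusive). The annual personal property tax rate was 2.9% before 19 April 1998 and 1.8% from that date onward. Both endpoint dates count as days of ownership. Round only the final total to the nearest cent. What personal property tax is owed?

£21669.27

1 February – 18 April 1998: 77 days at 2.9% → £1217000 × 2.9% × 77/365 = £7445.3726
19 April – 11 December 1998: 237 days at 1.8% → £1217000 × 1.8% × 237/365 = £14223.8959
Total = £21669.2685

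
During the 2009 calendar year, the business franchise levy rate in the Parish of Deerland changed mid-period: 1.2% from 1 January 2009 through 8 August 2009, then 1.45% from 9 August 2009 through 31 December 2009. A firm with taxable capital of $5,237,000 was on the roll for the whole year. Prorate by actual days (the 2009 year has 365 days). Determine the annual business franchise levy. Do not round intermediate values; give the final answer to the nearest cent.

1 January – 8 August 2009: 220 days at 1.2% → $5,237,000 × 1.2% × 220/365 = $37,878.5753
9 August – 31 December 2009: 145 days at 1.45% → $5,237,000 × 1.45% × 145/365 = $30,166.5548
Total = $68,045.1301

$68,045.13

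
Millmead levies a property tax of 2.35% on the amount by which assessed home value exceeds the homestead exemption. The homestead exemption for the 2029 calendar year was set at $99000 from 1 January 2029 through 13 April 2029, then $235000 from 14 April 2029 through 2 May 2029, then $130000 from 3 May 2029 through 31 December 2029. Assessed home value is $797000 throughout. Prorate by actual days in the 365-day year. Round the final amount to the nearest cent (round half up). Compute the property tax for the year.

1 January – 13 April 2029: 103 days, exemption $99000 → ($797000 − $99000) × 2.35% × 103/365 = $4628.7918
14 April – 2 May 2029: 19 days, exemption $235000 → ($797000 − $235000) × 2.35% × 19/365 = $687.4877
3 May – 31 December 2029: 243 days, exemption $130000 → ($797000 − $130000) × 2.35% × 243/365 = $10435.3521
Total = $15751.6315

$15751.63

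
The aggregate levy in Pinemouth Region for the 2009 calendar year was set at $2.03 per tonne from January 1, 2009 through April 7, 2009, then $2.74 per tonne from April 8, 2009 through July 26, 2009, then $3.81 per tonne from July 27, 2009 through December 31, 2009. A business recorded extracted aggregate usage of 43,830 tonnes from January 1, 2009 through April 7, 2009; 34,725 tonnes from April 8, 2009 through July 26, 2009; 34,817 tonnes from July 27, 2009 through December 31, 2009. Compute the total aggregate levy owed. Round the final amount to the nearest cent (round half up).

$316,774.17

January 1 – April 7, 2009: 43,830 tonnes at $2.03/tonne → $88,974.90
April 8 – July 26, 2009: 34,725 tonnes at $2.74/tonne → $95,146.50
July 27 – December 31, 2009: 34,817 tonnes at $3.81/tonne → $132,652.77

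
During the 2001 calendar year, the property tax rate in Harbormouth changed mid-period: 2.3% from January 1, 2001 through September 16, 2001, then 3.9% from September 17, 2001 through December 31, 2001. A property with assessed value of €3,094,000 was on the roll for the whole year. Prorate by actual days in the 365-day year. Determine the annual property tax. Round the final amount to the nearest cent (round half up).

€85,538.50

January 1 – September 16, 2001: 259 days at 2.3% → €3,094,000 × 2.3% × 259/365 = €50,495.7753
September 17 – December 31, 2001: 106 days at 3.9% → €3,094,000 × 3.9% × 106/365 = €35,042.7288
Total = €85,538.5041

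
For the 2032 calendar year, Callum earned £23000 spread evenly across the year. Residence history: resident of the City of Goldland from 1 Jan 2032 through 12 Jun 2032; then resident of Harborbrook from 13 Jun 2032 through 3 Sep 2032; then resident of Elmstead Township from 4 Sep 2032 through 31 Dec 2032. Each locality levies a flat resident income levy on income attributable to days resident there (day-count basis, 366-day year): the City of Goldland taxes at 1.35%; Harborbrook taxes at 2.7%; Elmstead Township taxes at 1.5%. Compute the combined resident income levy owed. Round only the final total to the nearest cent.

The City of Goldland, 1 Jan – 12 Jun 2032: 164 days → £23000 × 1.35% × 164/366 = £139.1311
Harborbrook, 13 Jun – 3 Sep 2032: 83 days → £23000 × 2.7% × 83/366 = £140.8279
Elmstead Township, 4 Sep – 31 Dec 2032: 119 days → £23000 × 1.5% × 119/366 = £112.1721
Total = £392.1311

£392.13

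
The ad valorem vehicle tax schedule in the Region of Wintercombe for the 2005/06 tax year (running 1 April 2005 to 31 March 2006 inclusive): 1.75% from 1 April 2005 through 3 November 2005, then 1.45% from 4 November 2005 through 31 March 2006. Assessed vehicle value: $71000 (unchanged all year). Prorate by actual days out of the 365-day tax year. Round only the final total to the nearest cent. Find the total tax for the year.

$1156.13

1 April – 3 November 2005: 217 days at 1.75% → $71000 × 1.75% × 217/365 = $738.6918
4 November 2005 – 31 March 2006: 148 days at 1.45% → $71000 × 1.45% × 148/365 = $417.4411
Total = $1156.1329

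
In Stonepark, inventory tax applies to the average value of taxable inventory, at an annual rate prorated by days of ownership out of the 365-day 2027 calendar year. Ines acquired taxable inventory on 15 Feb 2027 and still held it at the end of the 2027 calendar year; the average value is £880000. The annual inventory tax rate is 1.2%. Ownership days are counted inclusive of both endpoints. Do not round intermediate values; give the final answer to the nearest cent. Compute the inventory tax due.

Days held (15 Feb – 31 Dec 2027): 320 out of 365
Tax = £880000 × 1.2% × 320/365 = £9258.0822

£9258.08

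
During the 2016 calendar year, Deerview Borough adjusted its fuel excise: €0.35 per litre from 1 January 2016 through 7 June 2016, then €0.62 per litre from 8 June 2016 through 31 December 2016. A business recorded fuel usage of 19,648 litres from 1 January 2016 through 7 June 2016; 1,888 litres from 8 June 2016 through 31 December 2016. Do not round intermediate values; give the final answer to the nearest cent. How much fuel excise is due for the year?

1 January – 7 June 2016: 19,648 litres at €0.35/litre → €6,876.80
8 June – 31 December 2016: 1,888 litres at €0.62/litre → €1,170.56

€8,047.36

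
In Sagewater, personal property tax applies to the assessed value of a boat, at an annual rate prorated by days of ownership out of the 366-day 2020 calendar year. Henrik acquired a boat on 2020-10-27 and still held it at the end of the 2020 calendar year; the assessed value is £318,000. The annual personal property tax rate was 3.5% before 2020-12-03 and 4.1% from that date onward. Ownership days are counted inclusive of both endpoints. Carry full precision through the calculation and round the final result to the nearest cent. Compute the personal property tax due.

2020-10-27 to 2020-12-02: 37 days at 3.5% → £318,000 × 3.5% × 37/366 = £1,125.1639
2020-12-03 to 2020-12-31: 29 days at 4.1% → £318,000 × 4.1% × 29/366 = £1,033.0656
Total = £2,158.2295

£2,158.23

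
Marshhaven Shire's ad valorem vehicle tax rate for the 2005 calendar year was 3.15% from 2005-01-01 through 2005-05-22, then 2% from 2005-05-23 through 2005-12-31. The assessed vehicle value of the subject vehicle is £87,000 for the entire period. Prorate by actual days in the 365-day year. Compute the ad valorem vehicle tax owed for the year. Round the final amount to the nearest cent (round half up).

£2,129.24

2005-01-01 to 2005-05-22: 142 days at 3.15% → £87,000 × 3.15% × 142/365 = £1,066.1671
2005-05-23 to 2005-12-31: 223 days at 2% → £87,000 × 2% × 223/365 = £1,063.0685
Total = £2,129.2356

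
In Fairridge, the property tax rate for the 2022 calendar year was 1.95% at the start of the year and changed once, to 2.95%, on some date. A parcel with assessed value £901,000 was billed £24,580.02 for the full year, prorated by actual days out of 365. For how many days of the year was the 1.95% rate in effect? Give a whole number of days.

Let d = days at the first rate; then 365 − d days at the second rate.
£901,000 × [1.95%·d + 2.95%·(365−d)] / 365 = £24,580.02
Solving gives d = 81, so the new rate took effect on 23 March 2022.

81 days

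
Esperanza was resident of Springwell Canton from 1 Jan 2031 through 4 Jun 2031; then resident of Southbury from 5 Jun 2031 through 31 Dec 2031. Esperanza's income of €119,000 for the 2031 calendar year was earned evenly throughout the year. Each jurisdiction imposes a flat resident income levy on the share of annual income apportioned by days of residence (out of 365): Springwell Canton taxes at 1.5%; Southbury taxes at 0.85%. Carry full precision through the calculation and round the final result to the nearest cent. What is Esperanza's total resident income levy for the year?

€1,339.97

Springwell Canton, 1 Jan – 4 Jun 2031: 155 days → €119,000 × 1.5% × 155/365 = €758.0137
Southbury, 5 Jun – 31 Dec 2031: 210 days → €119,000 × 0.85% × 210/365 = €581.9589
Total = €1,339.9726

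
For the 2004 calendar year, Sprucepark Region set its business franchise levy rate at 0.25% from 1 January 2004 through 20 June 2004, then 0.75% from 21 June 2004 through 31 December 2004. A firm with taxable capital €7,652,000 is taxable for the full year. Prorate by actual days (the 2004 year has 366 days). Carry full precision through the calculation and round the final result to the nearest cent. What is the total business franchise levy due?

1 January – 20 June 2004: 172 days at 0.25% → €7,652,000 × 0.25% × 172/366 = €8,990.0546
21 June – 31 December 2004: 194 days at 0.75% → €7,652,000 × 0.75% × 194/366 = €30,419.8361
Total = €39,409.8907

€39,409.89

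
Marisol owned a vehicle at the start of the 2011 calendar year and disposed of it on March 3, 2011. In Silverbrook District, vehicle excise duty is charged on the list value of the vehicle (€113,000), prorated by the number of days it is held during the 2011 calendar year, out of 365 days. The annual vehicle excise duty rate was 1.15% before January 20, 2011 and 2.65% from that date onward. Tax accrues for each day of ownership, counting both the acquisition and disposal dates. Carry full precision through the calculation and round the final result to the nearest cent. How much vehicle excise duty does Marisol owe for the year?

January 1 – January 19, 2011: 19 days at 1.15% → €113,000 × 1.15% × 19/365 = €67.6452
January 20 – March 3, 2011: 43 days at 2.65% → €113,000 × 2.65% × 43/365 = €352.7767
Total = €420.4219

€420.42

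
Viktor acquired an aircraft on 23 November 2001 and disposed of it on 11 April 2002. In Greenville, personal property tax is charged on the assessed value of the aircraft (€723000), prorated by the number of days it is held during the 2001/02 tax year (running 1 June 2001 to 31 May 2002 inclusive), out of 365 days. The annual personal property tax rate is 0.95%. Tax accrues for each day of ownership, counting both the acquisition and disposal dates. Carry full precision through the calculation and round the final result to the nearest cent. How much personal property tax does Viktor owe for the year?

€2634.49

Days held (23 November 2001 – 11 April 2002): 140 out of 365
Tax = €723000 × 0.95% × 140/365 = €2634.4932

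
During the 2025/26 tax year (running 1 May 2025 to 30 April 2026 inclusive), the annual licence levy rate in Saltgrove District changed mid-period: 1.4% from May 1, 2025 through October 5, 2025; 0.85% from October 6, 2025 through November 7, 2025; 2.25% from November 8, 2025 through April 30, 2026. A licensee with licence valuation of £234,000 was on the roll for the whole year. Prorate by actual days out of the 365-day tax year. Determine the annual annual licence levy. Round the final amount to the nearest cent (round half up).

£4,107.82

May 1 – October 5, 2025: 158 days at 1.4% → £234,000 × 1.4% × 158/365 = £1,418.1041
October 6 – November 7, 2025: 33 days at 0.85% → £234,000 × 0.85% × 33/365 = £179.8274
November 8, 2025 – April 30, 2026: 174 days at 2.25% → £234,000 × 2.25% × 174/365 = £2,509.8904
Total = £4,107.8219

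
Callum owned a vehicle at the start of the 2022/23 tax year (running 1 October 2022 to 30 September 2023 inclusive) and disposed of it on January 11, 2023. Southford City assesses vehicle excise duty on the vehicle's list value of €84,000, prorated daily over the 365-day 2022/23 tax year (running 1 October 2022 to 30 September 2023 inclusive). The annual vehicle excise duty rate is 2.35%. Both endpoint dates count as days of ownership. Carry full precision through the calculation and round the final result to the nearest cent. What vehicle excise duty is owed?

Days held (October 1, 2022 – January 11, 2023): 103 out of 365
Tax = €84,000 × 2.35% × 103/365 = €557.0466

€557.05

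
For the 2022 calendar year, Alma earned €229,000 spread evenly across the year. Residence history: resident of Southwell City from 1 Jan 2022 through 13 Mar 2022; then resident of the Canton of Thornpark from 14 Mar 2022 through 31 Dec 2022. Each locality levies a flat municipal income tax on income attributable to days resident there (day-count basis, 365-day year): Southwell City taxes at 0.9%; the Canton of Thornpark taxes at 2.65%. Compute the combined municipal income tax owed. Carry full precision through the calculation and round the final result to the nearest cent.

Southwell City, 1 Jan – 13 Mar 2022: 72 days → €229,000 × 0.9% × 72/365 = €406.5534
The Canton of Thornpark, 14 Mar – 31 Dec 2022: 293 days → €229,000 × 2.65% × 293/365 = €4,871.4260
Total = €5,277.9795

€5,277.98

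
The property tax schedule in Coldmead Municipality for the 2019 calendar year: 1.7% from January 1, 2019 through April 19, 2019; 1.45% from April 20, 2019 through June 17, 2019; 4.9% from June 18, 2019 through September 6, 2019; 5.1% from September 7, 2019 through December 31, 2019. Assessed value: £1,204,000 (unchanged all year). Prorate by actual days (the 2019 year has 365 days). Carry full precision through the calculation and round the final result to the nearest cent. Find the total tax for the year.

January 1 – April 19, 2019: 109 days at 1.7% → £1,204,000 × 1.7% × 109/365 = £6,112.3616
April 20 – June 17, 2019: 59 days at 1.45% → £1,204,000 × 1.45% × 59/365 = £2,821.9781
June 18 – September 6, 2019: 81 days at 4.9% → £1,204,000 × 4.9% × 81/365 = £13,092.2630
September 7 – December 31, 2019: 116 days at 5.1% → £1,204,000 × 5.1% × 116/365 = £19,514.6959
Total = £41,541.2986

£41,541.30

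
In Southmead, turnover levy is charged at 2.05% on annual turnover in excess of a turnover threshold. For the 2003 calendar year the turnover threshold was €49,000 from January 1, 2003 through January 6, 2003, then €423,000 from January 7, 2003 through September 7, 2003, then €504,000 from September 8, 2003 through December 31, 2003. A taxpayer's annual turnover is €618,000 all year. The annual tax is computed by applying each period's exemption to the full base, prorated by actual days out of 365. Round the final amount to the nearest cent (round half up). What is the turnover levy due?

January 1 – January 6, 2003: 6 days, exemption €49,000 → (€618,000 − €49,000) × 2.05% × 6/365 = €191.7452
January 7 – September 7, 2003: 244 days, exemption €423,000 → (€618,000 − €423,000) × 2.05% × 244/365 = €2,672.3014
September 8 – December 31, 2003: 115 days, exemption €504,000 → (€618,000 − €504,000) × 2.05% × 115/365 = €736.3151
Total = €3,600.3616

€3,600.36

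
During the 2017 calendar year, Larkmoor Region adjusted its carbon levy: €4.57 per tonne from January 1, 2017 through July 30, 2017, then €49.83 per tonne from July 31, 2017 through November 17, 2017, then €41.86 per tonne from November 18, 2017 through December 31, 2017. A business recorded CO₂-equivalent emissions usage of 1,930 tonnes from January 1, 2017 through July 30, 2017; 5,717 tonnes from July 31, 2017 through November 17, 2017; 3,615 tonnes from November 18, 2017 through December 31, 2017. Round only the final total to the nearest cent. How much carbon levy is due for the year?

€445,022.11

January 1 – July 30, 2017: 1,930 tonnes at €4.57/tonne → €8,820.10
July 31 – November 17, 2017: 5,717 tonnes at €49.83/tonne → €284,878.11
November 18 – December 31, 2017: 3,615 tonnes at €41.86/tonne → €151,323.90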